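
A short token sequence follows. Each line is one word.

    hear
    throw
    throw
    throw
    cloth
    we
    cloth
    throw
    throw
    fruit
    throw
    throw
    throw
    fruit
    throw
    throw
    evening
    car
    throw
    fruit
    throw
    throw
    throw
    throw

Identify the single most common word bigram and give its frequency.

"throw throw", 9 times

Bigram frequencies (highest first):
  throw throw: 9
  throw fruit: 3
  fruit throw: 3
  hear throw: 1
  throw cloth: 1
  cloth we: 1
  … (5 more, each ≤ 1)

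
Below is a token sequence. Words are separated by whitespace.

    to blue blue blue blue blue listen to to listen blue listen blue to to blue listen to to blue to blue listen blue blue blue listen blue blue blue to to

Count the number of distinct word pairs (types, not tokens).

32 tokens → 31 bigram windows in total.
Repeated bigrams (each contributes count−1 duplicates):
  blue blue: 8
  blue listen: 5
  listen blue: 4
  to blue: 4
  to to: 4
  blue to: 3
  listen to: 2
23 duplicate windows → 31 − 23 = 8 distinct.

8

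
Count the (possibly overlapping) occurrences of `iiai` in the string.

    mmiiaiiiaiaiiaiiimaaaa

3

Sliding a length-4 window over the 22 characters (19 positions):
  position 3–6: iiai
  position 7–10: iiai
  position 12–15: iiai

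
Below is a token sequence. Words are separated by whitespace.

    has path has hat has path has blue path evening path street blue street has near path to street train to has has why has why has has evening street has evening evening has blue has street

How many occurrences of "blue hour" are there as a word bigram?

0

Scanning the 36 overlapping bigram windows for "blue hour":
  (none found)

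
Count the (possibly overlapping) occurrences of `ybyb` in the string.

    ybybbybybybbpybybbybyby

Sliding a length-4 window over the 23 characters (20 positions):
  position 1–4: ybyb
  position 6–9: ybyb
  position 8–11: ybyb
  position 14–17: ybyb
  position 19–22: ybyb

5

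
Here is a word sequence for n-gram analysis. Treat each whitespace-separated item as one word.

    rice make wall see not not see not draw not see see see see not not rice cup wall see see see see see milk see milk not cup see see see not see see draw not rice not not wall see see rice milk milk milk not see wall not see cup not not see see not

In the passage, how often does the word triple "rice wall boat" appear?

0

Scanning the 56 overlapping trigram windows for "rice wall boat":
  (none found)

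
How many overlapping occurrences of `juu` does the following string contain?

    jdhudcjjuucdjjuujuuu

3

Sliding a length-3 window over the 20 characters (18 positions):
  position 8–10: juu
  position 14–16: juu
  position 17–19: juu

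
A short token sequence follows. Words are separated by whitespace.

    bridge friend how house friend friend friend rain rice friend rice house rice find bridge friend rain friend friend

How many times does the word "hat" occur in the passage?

0

Scanning the 19 tokens for "hat":
  (none found)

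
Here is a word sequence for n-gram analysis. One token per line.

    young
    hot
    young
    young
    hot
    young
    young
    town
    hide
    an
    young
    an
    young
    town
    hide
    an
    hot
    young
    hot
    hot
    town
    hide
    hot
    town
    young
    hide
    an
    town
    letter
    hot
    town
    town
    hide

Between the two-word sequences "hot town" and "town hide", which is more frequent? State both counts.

"hot town": 3 occurrences
"town hide": 4 occurrences

"town hide" (4 vs 3)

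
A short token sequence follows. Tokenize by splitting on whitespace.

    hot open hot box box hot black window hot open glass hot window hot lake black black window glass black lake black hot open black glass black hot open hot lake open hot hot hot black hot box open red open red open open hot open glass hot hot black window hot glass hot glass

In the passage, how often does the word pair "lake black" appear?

Scanning the 54 overlapping bigram windows for "lake black":
  position 15–16: lake black
  position 21–22: lake black

2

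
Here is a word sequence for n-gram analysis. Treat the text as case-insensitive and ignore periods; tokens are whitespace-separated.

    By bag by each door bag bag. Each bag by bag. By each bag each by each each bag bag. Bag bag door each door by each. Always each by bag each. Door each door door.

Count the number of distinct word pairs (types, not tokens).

16

36 tokens → 35 bigram windows in total.
Repeated bigrams (each contributes count−1 duplicates):
  bag bag: 4
  by each: 4
  each door: 4
  bag by: 3
  bag each: 3
  by bag: 3
  each bag: 3
  door each: 2
  … (1 more repeated)
19 duplicate windows → 35 − 19 = 16 distinct.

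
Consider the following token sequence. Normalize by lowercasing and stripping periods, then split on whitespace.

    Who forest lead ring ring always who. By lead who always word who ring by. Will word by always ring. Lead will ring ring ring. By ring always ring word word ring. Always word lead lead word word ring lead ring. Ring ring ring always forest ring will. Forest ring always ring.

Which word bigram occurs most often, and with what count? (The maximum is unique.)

"ring ring", 6 times

Bigram frequencies (highest first):
  ring ring: 6
  ring always: 5
  always ring: 3
  lead ring: 2
  always word: 2
  ring by: 2
  … (27 more, each ≤ 2)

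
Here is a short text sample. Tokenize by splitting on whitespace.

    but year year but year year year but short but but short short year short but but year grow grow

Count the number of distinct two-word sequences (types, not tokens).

11

20 tokens → 19 bigram windows in total.
Repeated bigrams (each contributes count−1 duplicates):
  but year: 3
  year year: 3
  but but: 2
  but short: 2
  short but: 2
  year but: 2
8 duplicate windows → 19 − 8 = 11 distinct.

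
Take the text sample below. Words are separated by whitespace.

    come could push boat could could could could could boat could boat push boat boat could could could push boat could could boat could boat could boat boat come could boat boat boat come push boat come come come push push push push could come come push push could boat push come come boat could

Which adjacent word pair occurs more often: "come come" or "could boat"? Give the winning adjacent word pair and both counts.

"come come": 4 occurrences
"could boat": 7 occurrences

"could boat" (7 vs 4)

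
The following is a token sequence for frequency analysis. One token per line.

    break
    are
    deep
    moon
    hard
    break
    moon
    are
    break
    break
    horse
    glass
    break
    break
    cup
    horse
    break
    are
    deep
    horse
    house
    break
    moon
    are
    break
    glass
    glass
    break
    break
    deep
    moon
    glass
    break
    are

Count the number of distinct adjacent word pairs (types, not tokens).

22

34 tokens → 33 bigram windows in total.
Repeated bigrams (each contributes count−1 duplicates):
  break are: 3
  break break: 3
  glass break: 3
  are break: 2
  are deep: 2
  break moon: 2
  deep moon: 2
  moon are: 2
11 duplicate windows → 33 − 11 = 22 distinct.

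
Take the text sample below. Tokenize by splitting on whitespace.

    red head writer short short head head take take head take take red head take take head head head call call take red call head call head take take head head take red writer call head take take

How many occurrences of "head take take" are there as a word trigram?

5

Scanning the 36 overlapping trigram windows for "head take take":
  position 7–9: head take take
  position 10–12: head take take
  position 14–16: head take take
  position 27–29: head take take
  position 36–38: head take take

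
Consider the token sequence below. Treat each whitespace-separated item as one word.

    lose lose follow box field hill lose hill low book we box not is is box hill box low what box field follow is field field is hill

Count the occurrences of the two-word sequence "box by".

Scanning the 27 overlapping bigram windows for "box by":
  (none found)

0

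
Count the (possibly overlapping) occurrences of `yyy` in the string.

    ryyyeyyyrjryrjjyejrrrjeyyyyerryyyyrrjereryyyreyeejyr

Sliding a length-3 window over the 52 characters (50 positions):
  position 2–4: yyy
  position 6–8: yyy
  position 24–26: yyy
  position 25–27: yyy
  position 31–33: yyy
  position 32–34: yyy
  position 42–44: yyy

7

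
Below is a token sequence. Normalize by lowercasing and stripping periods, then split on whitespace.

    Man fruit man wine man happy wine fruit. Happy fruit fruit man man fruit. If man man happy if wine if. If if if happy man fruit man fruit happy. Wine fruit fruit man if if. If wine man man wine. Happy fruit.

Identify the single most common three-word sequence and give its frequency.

Trigram frequencies (highest first):
  if if if: 3
  man fruit man: 2
  happy wine fruit: 2
  fruit fruit man: 2
  fruit man wine: 1
  man wine man: 1
  … (30 more, each ≤ 1)

"if if if", 3 times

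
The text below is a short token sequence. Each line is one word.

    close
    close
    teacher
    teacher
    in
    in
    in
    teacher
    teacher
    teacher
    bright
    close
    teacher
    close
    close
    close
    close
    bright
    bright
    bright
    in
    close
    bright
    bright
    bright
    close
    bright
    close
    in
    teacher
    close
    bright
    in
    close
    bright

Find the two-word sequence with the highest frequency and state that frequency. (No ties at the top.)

"close bright", 5 times

Bigram frequencies (highest first):
  close bright: 5
  close close: 4
  bright bright: 4
  teacher teacher: 3
  bright close: 3
  close teacher: 2
  … (8 more, each ≤ 2)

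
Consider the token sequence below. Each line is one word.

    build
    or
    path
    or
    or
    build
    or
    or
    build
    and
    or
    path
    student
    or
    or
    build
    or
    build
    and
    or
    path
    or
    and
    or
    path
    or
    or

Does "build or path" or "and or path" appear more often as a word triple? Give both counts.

"and or path" (3 vs 1)

"build or path": 1 occurrence
"and or path": 3 occurrences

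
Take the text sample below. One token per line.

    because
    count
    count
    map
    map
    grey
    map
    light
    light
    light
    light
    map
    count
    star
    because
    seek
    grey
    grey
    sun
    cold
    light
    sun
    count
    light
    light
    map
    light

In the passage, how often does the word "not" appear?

Scanning the 27 tokens for "not":
  (none found)

0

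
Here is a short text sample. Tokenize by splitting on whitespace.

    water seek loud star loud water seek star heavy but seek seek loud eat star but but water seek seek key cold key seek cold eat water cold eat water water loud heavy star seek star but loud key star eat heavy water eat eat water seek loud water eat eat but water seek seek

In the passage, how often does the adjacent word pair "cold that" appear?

Scanning the 54 overlapping bigram windows for "cold that":
  (none found)

0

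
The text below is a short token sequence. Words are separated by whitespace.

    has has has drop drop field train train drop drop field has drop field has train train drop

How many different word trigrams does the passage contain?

13

18 tokens → 16 trigram windows in total.
Repeated trigrams (each contributes count−1 duplicates):
  drop drop field: 2
  drop field has: 2
  train train drop: 2
3 duplicate windows → 16 − 3 = 13 distinct.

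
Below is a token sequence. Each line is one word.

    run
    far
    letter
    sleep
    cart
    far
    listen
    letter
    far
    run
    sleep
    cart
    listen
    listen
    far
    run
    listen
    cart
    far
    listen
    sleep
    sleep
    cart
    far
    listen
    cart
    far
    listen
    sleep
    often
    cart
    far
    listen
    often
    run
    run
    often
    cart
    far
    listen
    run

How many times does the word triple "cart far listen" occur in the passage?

6

Scanning the 39 overlapping trigram windows for "cart far listen":
  position 5–7: cart far listen
  position 18–20: cart far listen
  position 23–25: cart far listen
  position 26–28: cart far listen
  position 31–33: cart far listen
  position 38–40: cart far listen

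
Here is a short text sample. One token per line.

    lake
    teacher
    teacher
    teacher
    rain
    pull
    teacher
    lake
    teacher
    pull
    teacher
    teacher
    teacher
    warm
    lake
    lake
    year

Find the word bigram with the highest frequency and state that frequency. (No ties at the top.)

Bigram frequencies (highest first):
  teacher teacher: 4
  lake teacher: 2
  pull teacher: 2
  teacher rain: 1
  rain pull: 1
  teacher lake: 1
  … (5 more, each ≤ 1)

"teacher teacher", 4 times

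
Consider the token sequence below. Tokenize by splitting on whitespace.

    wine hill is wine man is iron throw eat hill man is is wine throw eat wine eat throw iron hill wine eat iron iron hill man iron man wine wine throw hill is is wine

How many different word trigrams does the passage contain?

33

36 tokens → 34 trigram windows in total.
Repeated trigrams (each contributes count−1 duplicates):
  is is wine: 2
1 duplicate windows → 34 − 1 = 33 distinct.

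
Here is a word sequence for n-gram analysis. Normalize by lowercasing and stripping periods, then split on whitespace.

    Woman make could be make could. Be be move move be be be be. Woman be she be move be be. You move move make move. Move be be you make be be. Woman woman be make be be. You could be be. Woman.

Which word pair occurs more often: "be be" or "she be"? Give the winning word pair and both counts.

"be be": 9 occurrences
"she be": 1 occurrence

"be be" (9 vs 1)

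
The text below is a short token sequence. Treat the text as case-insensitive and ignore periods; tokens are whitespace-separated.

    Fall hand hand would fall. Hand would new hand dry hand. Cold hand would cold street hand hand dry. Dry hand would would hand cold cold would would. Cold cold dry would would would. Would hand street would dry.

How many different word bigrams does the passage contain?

23

39 tokens → 38 bigram windows in total.
Repeated bigrams (each contributes count−1 duplicates):
  would would: 5
  hand would: 4
  cold cold: 2
  dry hand: 2
  fall hand: 2
  hand cold: 2
  hand dry: 2
  hand hand: 2
  … (2 more repeated)
15 duplicate windows → 38 − 15 = 23 distinct.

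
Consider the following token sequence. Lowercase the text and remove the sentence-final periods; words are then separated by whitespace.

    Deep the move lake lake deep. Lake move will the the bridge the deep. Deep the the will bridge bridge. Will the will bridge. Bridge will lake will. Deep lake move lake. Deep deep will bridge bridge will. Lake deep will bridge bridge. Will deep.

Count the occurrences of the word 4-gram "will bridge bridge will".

Scanning the 42 overlapping 4-gram windows for "will bridge bridge will":
  position 18–21: will bridge bridge will
  position 23–26: will bridge bridge will
  position 35–38: will bridge bridge will
  position 41–44: will bridge bridge will

4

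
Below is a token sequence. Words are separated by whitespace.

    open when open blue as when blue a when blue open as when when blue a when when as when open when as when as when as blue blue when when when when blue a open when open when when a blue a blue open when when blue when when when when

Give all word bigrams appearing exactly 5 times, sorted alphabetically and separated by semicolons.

as when; open when; when blue

Bigram counts meeting the condition (exactly 5 times):
  as when: 5
  open when: 5
  when blue: 5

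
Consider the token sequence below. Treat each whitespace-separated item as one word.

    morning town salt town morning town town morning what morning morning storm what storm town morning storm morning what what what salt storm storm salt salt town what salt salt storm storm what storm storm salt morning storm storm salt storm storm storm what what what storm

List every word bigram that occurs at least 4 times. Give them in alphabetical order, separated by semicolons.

storm storm; what what

Bigram counts meeting the condition (at least 4 times):
  storm storm: 6
  what what: 4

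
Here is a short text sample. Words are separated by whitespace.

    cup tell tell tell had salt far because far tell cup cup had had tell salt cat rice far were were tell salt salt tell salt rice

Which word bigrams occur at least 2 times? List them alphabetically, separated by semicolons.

tell salt; tell tell

Bigram counts meeting the condition (at least 2 times):
  tell salt: 3
  tell tell: 2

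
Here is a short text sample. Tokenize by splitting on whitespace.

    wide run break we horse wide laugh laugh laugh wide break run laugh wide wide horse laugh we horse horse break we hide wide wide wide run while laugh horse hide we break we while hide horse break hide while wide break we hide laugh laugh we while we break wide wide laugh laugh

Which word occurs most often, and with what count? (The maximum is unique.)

"wide", 11 times

Unigram frequencies (highest first):
  wide: 11
  laugh: 10
  we: 8
  break: 7
  horse: 6
  hide: 5
  … (2 more, each ≤ 4)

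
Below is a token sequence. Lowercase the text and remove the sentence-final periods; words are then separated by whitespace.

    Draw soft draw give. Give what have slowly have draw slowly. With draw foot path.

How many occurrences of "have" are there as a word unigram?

2

Scanning the 15 tokens for "have":
  position 7: have
  position 9: have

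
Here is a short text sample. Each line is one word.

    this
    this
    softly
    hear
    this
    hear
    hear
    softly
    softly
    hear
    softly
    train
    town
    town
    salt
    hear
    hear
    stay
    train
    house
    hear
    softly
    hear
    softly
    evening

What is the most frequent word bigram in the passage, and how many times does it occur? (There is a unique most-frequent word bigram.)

Bigram frequencies (highest first):
  hear softly: 4
  softly hear: 3
  hear hear: 2
  this this: 1
  this softly: 1
  hear this: 1
  … (12 more, each ≤ 1)

"hear softly", 4 times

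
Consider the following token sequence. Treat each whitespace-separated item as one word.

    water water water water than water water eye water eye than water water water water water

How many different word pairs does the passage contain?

16 tokens → 15 bigram windows in total.
Repeated bigrams (each contributes count−1 duplicates):
  water water: 8
  than water: 2
  water eye: 2
9 duplicate windows → 15 − 9 = 6 distinct.

6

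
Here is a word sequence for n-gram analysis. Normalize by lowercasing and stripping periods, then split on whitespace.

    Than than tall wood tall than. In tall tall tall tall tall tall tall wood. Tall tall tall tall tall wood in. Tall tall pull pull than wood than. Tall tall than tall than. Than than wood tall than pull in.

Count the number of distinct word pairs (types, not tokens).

16

41 tokens → 40 bigram windows in total.
Repeated bigrams (each contributes count−1 duplicates):
  tall tall: 12
  tall than: 4
  tall wood: 3
  than tall: 3
  than than: 3
  wood tall: 3
  in tall: 2
  than wood: 2
24 duplicate windows → 40 − 24 = 16 distinct.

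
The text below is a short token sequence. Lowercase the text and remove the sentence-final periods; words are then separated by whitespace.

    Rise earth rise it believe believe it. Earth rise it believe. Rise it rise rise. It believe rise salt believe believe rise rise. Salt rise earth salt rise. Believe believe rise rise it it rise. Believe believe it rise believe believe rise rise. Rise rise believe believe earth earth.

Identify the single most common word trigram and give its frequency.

"rise believe believe", 4 times

Trigram frequencies (highest first):
  rise believe believe: 4
  rise it believe: 3
  believe believe rise: 3
  believe rise rise: 3
  earth rise it: 2
  believe believe it: 2
  … (26 more, each ≤ 2)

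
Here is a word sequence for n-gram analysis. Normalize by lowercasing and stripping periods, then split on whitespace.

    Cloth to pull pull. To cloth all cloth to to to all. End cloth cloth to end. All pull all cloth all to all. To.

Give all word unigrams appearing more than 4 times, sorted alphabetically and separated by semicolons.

Unigram counts meeting the condition (more than 4 times):
  all: 6
  cloth: 6
  to: 8

all; cloth; to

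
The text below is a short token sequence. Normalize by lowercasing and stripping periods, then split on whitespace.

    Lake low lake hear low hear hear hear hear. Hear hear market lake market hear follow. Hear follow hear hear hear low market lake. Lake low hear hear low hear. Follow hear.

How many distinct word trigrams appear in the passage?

32 tokens → 30 trigram windows in total.
Repeated trigrams (each contributes count−1 duplicates):
  hear hear hear: 5
  hear follow hear: 3
  hear hear low: 2
  hear low hear: 2
  low hear hear: 2
9 duplicate windows → 30 − 9 = 21 distinct.

21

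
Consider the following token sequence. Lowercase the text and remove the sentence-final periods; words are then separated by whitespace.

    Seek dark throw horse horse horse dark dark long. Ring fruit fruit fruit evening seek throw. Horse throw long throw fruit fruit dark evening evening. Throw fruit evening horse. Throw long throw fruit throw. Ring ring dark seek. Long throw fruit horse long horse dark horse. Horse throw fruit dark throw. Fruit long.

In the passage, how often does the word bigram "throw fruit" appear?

6

Scanning the 52 overlapping bigram windows for "throw fruit":
  position 20–21: throw fruit
  position 26–27: throw fruit
  position 32–33: throw fruit
  position 40–41: throw fruit
  position 48–49: throw fruit
  position 51–52: throw fruit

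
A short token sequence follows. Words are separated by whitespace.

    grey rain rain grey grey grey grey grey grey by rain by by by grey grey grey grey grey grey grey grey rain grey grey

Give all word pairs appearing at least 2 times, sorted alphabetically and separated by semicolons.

Bigram counts meeting the condition (at least 2 times):
  by by: 2
  grey grey: 13
  grey rain: 2
  rain grey: 2

by by; grey grey; grey rain; rain grey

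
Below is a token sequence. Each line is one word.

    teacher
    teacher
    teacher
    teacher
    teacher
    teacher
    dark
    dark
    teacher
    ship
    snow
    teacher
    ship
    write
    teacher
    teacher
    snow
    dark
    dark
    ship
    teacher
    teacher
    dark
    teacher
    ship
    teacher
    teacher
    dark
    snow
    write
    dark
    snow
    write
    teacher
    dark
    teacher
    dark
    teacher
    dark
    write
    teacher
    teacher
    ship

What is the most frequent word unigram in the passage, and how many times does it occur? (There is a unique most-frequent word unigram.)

"teacher", 20 times

Unigram frequencies (highest first):
  teacher: 20
  dark: 10
  ship: 5
  snow: 4
  write: 4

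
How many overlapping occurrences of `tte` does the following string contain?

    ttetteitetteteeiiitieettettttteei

Sliding a length-3 window over the 33 characters (31 positions):
  position 1–3: tte
  position 4–6: tte
  position 10–12: tte
  position 23–25: tte
  position 29–31: tte

5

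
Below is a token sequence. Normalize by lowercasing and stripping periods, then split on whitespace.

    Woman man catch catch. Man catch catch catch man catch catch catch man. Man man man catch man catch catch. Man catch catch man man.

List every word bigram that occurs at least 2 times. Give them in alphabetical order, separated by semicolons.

Bigram counts meeting the condition (at least 2 times):
  catch catch: 7
  catch man: 6
  man catch: 6
  man man: 4

catch catch; catch man; man catch; man man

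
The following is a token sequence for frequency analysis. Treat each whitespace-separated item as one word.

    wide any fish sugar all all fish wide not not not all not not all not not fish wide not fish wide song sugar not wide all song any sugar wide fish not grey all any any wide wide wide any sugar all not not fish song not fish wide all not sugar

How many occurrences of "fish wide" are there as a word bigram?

Scanning the 52 overlapping bigram windows for "fish wide":
  position 7–8: fish wide
  position 18–19: fish wide
  position 21–22: fish wide
  position 49–50: fish wide

4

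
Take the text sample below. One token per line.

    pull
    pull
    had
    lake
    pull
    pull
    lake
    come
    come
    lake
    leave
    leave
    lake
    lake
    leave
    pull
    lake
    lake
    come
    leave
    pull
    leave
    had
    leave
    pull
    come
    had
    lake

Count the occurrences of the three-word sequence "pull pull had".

1

Scanning the 26 overlapping trigram windows for "pull pull had":
  position 1–3: pull pull had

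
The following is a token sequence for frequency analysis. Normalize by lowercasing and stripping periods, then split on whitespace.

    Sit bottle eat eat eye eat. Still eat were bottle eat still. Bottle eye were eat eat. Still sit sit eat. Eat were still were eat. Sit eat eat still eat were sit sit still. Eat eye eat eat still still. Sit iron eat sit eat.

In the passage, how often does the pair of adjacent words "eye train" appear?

0

Scanning the 45 overlapping bigram windows for "eye train":
  (none found)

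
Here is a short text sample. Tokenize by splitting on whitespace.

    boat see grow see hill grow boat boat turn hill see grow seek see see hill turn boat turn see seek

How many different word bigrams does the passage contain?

17

21 tokens → 20 bigram windows in total.
Repeated bigrams (each contributes count−1 duplicates):
  boat turn: 2
  see grow: 2
  see hill: 2
3 duplicate windows → 20 − 3 = 17 distinct.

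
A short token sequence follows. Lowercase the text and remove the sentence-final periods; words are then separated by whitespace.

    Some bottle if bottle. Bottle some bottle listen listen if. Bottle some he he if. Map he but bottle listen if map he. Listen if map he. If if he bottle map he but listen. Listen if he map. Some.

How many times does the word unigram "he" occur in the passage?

Scanning the 40 tokens for "he":
  position 13: he
  position 14: he
  position 17: he
  position 23: he
  position 27: he
  position 30: he
  position 33: he
  position 38: he

8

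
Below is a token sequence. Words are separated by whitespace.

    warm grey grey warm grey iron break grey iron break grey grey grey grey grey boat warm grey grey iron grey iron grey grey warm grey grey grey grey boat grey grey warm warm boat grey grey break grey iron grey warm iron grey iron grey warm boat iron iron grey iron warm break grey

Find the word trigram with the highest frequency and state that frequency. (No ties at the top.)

"grey grey grey", 5 times

Trigram frequencies (highest first):
  grey grey grey: 5
  grey iron grey: 4
  warm grey grey: 3
  grey grey warm: 3
  iron grey iron: 3
  grey warm grey: 2
  … (27 more, each ≤ 2)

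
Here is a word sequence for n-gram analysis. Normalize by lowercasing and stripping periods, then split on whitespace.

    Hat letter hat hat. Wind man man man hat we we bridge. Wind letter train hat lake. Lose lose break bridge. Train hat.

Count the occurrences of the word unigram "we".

2

Scanning the 23 tokens for "we":
  position 10: we
  position 11: we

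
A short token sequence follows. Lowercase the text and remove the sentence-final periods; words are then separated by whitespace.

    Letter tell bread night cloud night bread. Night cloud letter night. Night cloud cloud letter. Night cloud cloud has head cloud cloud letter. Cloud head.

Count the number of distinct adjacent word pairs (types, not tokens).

25 tokens → 24 bigram windows in total.
Repeated bigrams (each contributes count−1 duplicates):
  night cloud: 4
  cloud cloud: 3
  cloud letter: 3
  bread night: 2
  letter night: 2
9 duplicate windows → 24 − 9 = 15 distinct.

15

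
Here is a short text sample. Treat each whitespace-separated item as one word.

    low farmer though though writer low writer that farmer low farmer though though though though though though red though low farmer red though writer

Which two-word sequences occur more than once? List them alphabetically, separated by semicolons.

Bigram counts meeting the condition (more than once):
  farmer though: 2
  low farmer: 3
  red though: 2
  though though: 6
  though writer: 2

farmer though; low farmer; red though; though though; though writer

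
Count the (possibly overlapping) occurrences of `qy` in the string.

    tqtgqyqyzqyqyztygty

Sliding a length-2 window over the 19 characters (18 positions):
  position 5–6: qy
  position 7–8: qy
  position 10–11: qy
  position 12–13: qy

4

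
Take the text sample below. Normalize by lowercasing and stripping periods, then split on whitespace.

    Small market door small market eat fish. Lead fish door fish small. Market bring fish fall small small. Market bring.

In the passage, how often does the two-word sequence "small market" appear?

Scanning the 19 overlapping bigram windows for "small market":
  position 1–2: small market
  position 4–5: small market
  position 12–13: small market
  position 18–19: small market

4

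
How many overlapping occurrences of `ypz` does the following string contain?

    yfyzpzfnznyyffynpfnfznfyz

0

Sliding a length-3 window over the 25 characters (23 positions):
  (no match at any position)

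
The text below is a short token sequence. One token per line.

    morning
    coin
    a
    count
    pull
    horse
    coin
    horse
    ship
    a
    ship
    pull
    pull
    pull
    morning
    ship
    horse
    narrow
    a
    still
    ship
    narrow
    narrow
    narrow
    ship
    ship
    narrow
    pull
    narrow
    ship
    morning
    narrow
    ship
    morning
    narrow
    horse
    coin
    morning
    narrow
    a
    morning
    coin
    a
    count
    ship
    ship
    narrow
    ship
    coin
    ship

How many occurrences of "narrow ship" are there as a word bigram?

4

Scanning the 49 overlapping bigram windows for "narrow ship":
  position 24–25: narrow ship
  position 29–30: narrow ship
  position 32–33: narrow ship
  position 47–48: narrow ship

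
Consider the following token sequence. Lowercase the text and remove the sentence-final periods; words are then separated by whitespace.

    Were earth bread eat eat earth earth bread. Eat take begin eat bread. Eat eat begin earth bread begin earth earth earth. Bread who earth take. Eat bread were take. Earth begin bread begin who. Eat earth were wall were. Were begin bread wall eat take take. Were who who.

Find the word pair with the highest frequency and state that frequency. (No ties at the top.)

Bigram frequencies (highest first):
  earth bread: 4
  bread eat: 3
  earth earth: 3
  eat eat: 2
  eat earth: 2
  eat take: 2
  … (29 more, each ≤ 2)

"earth bread", 4 times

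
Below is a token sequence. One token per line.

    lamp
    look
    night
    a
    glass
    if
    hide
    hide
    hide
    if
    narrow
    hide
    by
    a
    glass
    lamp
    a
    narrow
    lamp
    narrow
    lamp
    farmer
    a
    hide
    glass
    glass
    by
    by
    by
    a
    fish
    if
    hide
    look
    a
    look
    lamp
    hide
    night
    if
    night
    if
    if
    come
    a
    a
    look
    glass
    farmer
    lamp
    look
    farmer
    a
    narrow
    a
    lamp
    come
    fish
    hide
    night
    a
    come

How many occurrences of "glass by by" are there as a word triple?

1

Scanning the 60 overlapping trigram windows for "glass by by":
  position 26–28: glass by by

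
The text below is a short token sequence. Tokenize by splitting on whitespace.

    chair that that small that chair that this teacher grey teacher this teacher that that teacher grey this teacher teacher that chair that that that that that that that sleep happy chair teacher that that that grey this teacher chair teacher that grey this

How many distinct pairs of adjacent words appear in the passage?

44 tokens → 43 bigram windows in total.
Repeated bigrams (each contributes count−1 duplicates):
  that that: 10
  teacher that: 4
  this teacher: 4
  chair that: 3
  grey this: 3
  chair teacher: 2
  teacher grey: 2
  that chair: 2
  … (1 more repeated)
23 duplicate windows → 43 − 23 = 20 distinct.

20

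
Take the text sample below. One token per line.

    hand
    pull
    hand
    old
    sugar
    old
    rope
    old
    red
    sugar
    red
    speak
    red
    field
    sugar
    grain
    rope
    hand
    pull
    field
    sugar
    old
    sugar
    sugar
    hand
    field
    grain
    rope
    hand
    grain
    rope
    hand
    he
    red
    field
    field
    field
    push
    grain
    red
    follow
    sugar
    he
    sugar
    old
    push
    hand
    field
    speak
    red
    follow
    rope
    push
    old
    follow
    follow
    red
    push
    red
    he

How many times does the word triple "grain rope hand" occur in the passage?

Scanning the 58 overlapping trigram windows for "grain rope hand":
  position 16–18: grain rope hand
  position 27–29: grain rope hand
  position 30–32: grain rope hand

3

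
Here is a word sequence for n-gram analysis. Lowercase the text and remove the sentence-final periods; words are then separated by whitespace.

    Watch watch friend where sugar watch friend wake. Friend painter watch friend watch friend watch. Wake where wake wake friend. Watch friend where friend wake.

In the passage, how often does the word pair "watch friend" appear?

Scanning the 24 overlapping bigram windows for "watch friend":
  position 2–3: watch friend
  position 6–7: watch friend
  position 11–12: watch friend
  position 13–14: watch friend
  position 21–22: watch friend

5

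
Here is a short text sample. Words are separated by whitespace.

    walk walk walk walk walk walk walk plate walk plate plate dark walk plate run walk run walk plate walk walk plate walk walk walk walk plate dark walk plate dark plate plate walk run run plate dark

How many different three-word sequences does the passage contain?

38 tokens → 36 trigram windows in total.
Repeated trigrams (each contributes count−1 duplicates):
  walk walk walk: 7
  walk plate walk: 3
  walk walk plate: 3
  dark walk plate: 2
  plate dark walk: 2
  plate walk walk: 2
  walk plate dark: 2
14 duplicate windows → 36 − 14 = 22 distinct.

22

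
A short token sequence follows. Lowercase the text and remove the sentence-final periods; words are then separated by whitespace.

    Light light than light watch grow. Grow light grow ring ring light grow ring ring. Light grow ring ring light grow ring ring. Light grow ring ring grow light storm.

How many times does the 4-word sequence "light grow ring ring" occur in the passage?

5

Scanning the 27 overlapping 4-gram windows for "light grow ring ring":
  position 8–11: light grow ring ring
  position 12–15: light grow ring ring
  position 16–19: light grow ring ring
  position 20–23: light grow ring ring
  position 24–27: light grow ring ring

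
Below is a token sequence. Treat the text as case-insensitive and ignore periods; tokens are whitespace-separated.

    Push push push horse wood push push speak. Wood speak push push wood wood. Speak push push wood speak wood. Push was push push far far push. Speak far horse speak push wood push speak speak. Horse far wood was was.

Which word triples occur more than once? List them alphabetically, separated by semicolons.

Trigram counts meeting the condition (more than once):
  push push wood: 2
  speak push push: 2
  wood speak push: 2

push push wood; speak push push; wood speak push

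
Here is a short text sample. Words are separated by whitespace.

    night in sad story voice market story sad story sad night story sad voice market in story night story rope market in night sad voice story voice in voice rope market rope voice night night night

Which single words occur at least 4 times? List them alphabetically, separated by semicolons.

Unigram counts meeting the condition (at least 4 times):
  in: 4
  market: 4
  night: 7
  sad: 5
  story: 7
  voice: 6

in; market; night; sad; story; voice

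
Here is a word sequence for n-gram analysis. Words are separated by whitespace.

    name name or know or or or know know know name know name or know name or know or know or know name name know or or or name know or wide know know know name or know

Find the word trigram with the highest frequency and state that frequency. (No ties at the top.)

"name or know", 4 times

Trigram frequencies (highest first):
  name or know: 4
  or know or: 3
  know name or: 3
  know or or: 2
  or or or: 2
  know know know: 2
  … (16 more, each ≤ 2)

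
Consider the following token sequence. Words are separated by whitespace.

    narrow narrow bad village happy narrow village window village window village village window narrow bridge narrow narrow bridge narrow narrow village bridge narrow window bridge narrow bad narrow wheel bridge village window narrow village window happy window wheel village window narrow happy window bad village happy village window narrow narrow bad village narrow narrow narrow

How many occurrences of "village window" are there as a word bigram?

Scanning the 54 overlapping bigram windows for "village window":
  position 7–8: village window
  position 9–10: village window
  position 12–13: village window
  position 31–32: village window
  position 34–35: village window
  position 39–40: village window
  position 47–48: village window

7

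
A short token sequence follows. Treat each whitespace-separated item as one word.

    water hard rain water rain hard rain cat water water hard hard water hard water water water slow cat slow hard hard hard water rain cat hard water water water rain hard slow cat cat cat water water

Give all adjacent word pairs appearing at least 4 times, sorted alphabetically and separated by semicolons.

Bigram counts meeting the condition (at least 4 times):
  hard water: 4
  water water: 6

hard water; water water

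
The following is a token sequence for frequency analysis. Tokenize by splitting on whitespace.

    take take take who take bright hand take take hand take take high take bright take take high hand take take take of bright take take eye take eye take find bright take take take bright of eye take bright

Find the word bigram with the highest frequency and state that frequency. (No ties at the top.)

Bigram frequencies (highest first):
  take take: 10
  take bright: 4
  hand take: 3
  bright take: 3
  eye take: 3
  take high: 2
  … (13 more, each ≤ 2)

"take take", 10 times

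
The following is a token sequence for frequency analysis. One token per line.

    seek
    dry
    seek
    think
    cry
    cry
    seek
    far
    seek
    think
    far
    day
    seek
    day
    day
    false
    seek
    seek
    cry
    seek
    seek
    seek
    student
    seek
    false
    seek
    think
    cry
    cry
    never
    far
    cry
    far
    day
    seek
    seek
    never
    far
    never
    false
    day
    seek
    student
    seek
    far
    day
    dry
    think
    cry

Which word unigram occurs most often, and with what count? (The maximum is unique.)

"seek", 16 times

Unigram frequencies (highest first):
  seek: 16
  cry: 7
  far: 6
  day: 6
  think: 4
  false: 3
  … (3 more, each ≤ 3)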